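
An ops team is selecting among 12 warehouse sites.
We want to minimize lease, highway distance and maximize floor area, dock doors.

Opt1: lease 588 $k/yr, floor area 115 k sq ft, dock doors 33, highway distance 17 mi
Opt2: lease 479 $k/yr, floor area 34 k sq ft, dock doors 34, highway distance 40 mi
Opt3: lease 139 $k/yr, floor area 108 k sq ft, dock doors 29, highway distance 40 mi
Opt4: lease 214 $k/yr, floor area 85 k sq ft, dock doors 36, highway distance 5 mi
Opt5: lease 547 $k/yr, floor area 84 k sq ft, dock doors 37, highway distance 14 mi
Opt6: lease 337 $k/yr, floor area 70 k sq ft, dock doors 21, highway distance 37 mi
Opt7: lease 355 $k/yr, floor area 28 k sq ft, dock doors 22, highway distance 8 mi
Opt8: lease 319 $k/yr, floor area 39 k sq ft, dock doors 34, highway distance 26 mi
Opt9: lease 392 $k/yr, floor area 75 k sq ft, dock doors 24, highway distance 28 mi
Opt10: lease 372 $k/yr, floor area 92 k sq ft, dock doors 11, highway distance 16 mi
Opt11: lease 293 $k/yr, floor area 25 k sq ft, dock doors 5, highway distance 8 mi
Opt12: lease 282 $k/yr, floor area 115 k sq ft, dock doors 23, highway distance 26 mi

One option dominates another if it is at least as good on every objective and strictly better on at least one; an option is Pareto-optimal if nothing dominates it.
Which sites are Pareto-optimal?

Opt1: not dominated.
Opt2: dominated by Opt4 (lease 214≤479, floor area 85≥34, dock doors 36≥34, highway distance 5≤40).
Opt3: not dominated (best lease).
Opt4: not dominated (best highway distance).
Opt5: not dominated (best dock doors).
Opt6: dominated by Opt4 (lease 214≤337, floor area 85≥70, dock doors 36≥21, highway distance 5≤37).
Opt7: dominated by Opt4 (lease 214≤355, floor area 85≥28, dock doors 36≥22, highway distance 5≤8).
Opt8: dominated by Opt4 (lease 214≤319, floor area 85≥39, dock doors 36≥34, highway distance 5≤26).
Opt9: dominated by Opt4 (lease 214≤392, floor area 85≥75, dock doors 36≥24, highway distance 5≤28).
Opt10: not dominated.
Opt11: dominated by Opt4 (lease 214≤293, floor area 85≥25, dock doors 36≥5, highway distance 5≤8).
Opt12: not dominated.

Opt1, Opt3, Opt4, Opt5, Opt10, Opt12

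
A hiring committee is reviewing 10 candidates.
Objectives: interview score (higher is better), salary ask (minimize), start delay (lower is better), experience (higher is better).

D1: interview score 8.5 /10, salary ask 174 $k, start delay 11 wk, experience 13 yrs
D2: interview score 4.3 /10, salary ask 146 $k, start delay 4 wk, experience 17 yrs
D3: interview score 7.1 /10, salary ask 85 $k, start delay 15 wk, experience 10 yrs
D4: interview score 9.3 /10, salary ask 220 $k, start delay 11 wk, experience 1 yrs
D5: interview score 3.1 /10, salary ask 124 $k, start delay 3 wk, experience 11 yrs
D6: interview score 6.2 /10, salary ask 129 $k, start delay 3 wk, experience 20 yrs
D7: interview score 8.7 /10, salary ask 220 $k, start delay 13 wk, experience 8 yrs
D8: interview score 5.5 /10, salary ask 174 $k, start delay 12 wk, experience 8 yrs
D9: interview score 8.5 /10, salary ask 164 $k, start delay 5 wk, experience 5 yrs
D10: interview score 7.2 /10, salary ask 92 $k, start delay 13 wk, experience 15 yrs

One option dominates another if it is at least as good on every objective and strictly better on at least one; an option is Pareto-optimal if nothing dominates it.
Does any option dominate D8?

D1 vs D8: interview score 8.5≥5.5, salary ask 174≤174, start delay 11≤12, experience 13≥8 — D1 is at least as good on every objective and strictly better on at least one, so D1 dominates D8.

Yes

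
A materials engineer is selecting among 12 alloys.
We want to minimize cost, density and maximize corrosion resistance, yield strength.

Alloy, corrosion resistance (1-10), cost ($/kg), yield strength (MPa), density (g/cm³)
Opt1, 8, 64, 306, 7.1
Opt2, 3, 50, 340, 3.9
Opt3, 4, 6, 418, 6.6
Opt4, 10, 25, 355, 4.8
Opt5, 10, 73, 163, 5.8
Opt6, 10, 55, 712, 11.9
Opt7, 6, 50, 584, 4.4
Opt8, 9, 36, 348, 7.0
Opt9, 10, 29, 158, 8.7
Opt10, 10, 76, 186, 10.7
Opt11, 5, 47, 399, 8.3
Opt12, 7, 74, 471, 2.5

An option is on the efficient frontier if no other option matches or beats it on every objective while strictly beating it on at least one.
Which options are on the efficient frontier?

Opt2, Opt3, Opt4, Opt6, Opt7, Opt11, Opt12

Opt1: dominated by Opt4 (corrosion resistance 10≥8, cost 25≤64, yield strength 355≥306, density 4.8≤7.1).
Opt2: not dominated.
Opt3: not dominated (best cost).
Opt4: not dominated.
Opt5: dominated by Opt4 (corrosion resistance 10≥10, cost 25≤73, yield strength 355≥163, density 4.8≤5.8).
Opt6: not dominated (best yield strength).
Opt7: not dominated.
Opt8: dominated by Opt4 (corrosion resistance 10≥9, cost 25≤36, yield strength 355≥348, density 4.8≤7.0).
Opt9: dominated by Opt4 (corrosion resistance 10≥10, cost 25≤29, yield strength 355≥158, density 4.8≤8.7).
Opt10: dominated by Opt4 (corrosion resistance 10≥10, cost 25≤76, yield strength 355≥186, density 4.8≤10.7).
Opt11: not dominated.
Opt12: not dominated (best density).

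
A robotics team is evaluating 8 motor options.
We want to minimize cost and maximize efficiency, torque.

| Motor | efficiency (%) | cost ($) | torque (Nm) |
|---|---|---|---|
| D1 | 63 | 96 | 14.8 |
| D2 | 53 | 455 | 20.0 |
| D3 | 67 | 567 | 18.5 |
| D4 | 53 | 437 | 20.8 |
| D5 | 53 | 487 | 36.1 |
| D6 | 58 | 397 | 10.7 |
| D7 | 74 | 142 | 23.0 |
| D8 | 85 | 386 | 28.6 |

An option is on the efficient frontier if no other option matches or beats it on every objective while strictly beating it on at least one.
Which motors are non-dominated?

D1, D5, D7, D8

D1: not dominated (best cost).
D2: dominated by D4 (efficiency 53≥53, cost 437≤455, torque 20.8≥20.0).
D3: dominated by D7 (efficiency 74≥67, cost 142≤567, torque 23.0≥18.5).
D4: dominated by D7 (efficiency 74≥53, cost 142≤437, torque 23.0≥20.8).
D5: not dominated (best torque).
D6: dominated by D1 (efficiency 63≥58, cost 96≤397, torque 14.8≥10.7).
D7: not dominated.
D8: not dominated (best efficiency).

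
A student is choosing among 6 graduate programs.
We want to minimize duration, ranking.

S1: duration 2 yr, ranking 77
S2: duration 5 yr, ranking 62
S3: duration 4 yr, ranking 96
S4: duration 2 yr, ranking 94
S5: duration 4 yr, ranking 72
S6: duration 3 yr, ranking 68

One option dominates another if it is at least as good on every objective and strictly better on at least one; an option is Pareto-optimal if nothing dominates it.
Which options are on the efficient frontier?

S1: not dominated.
S2: not dominated (best ranking).
S3: dominated by S1 (duration 2≤4, ranking 77≤96).
S4: dominated by S1 (duration 2≤2, ranking 77≤94).
S5: dominated by S6 (duration 3≤4, ranking 68≤72).
S6: not dominated.

S1, S2, S6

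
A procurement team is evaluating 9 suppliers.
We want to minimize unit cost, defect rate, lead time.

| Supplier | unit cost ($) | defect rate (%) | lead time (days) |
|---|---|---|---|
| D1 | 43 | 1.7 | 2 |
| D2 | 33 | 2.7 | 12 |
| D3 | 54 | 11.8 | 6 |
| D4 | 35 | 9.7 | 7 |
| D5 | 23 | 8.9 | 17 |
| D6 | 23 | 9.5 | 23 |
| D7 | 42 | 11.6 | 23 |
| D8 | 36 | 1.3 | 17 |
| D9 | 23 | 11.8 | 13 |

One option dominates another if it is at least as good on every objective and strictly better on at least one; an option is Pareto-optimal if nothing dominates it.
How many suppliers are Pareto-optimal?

D1: not dominated (best lead time).
D2: not dominated.
D3: dominated by D1 (unit cost 43≤54, defect rate 1.7≤11.8, lead time 2≤6).
D4: not dominated.
D5: not dominated.
D6: dominated by D5 (unit cost 23≤23, defect rate 8.9≤9.5, lead time 17≤23).
D7: dominated by D2 (unit cost 33≤42, defect rate 2.7≤11.6, lead time 12≤23).
D8: not dominated (best defect rate).
D9: not dominated.
Pareto-optimal: D1, D2, D4, D5, D8, D9 → 6.

6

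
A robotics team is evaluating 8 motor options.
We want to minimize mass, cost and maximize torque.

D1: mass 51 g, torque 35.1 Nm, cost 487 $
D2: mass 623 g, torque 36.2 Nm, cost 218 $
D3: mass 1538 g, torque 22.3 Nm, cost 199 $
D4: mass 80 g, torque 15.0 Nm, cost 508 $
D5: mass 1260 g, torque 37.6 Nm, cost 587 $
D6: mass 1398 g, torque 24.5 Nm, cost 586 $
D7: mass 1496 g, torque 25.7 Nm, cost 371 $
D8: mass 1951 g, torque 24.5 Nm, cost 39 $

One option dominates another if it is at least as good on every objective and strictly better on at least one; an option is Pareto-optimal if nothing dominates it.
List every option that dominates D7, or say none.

D2

D2: mass 623≤1496, torque 36.2≥25.7, cost 218≤371 — dominates D7.
Others (D1, D3, D4, D5, D6, D8) are each worse than D7 on at least one objective.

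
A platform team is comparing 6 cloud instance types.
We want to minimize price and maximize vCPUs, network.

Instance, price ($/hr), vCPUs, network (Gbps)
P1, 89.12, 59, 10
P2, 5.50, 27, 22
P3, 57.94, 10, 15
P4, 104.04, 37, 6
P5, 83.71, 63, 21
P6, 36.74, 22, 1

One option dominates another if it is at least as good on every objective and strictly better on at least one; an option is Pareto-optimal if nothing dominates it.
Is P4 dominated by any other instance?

P1 vs P4: price 89.12≤104.04, vCPUs 59≥37, network 10≥6 — P1 is at least as good on every objective and strictly better on at least one, so P1 dominates P4.

Yes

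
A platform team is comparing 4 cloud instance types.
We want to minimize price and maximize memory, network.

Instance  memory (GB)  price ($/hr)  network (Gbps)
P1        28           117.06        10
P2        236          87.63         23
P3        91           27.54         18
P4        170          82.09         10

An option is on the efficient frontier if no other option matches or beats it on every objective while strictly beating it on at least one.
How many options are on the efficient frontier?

P1: dominated by P2 (memory 236≥28, price 87.63≤117.06, network 23≥10).
P2: not dominated (best memory).
P3: not dominated (best price).
P4: not dominated.
Pareto-optimal: P2, P3, P4 → 3.

3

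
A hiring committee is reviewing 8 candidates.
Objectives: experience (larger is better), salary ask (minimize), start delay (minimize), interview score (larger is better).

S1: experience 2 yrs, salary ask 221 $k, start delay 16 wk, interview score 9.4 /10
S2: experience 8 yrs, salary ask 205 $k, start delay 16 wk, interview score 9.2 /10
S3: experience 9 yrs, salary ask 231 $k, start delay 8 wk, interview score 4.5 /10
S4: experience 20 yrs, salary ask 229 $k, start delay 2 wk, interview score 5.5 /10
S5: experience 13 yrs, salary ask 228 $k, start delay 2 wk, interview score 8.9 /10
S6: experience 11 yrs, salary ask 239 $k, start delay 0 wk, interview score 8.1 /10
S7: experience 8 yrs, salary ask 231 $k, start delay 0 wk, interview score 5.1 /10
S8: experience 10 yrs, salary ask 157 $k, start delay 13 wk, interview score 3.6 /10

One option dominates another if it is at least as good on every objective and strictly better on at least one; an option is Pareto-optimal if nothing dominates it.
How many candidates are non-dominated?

7

S1: not dominated (best interview score).
S2: not dominated.
S3: dominated by S4 (experience 20≥9, salary ask 229≤231, start delay 2≤8, interview score 5.5≥4.5).
S4: not dominated (best experience).
S5: not dominated.
S6: not dominated.
S7: not dominated.
S8: not dominated (best salary ask).
Pareto-optimal: S1, S2, S4, S5, S6, S7, S8 → 7.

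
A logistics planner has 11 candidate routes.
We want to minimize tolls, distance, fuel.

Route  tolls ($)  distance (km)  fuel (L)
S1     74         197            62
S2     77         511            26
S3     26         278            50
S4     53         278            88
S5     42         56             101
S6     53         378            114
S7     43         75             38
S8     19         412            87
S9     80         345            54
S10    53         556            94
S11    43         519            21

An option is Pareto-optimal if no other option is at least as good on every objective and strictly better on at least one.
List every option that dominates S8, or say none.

none

S1: worse on tolls (74 vs 19).
S2: worse on tolls (77 vs 19).
S3: worse on tolls (26 vs 19).
S4: worse on tolls (53 vs 19).
S5: worse on tolls (42 vs 19).
S6: worse on tolls (53 vs 19).
S7: worse on tolls (43 vs 19).
S9: worse on tolls (80 vs 19).
S10: worse on tolls (53 vs 19).
S11: worse on tolls (43 vs 19).
No option dominates S8.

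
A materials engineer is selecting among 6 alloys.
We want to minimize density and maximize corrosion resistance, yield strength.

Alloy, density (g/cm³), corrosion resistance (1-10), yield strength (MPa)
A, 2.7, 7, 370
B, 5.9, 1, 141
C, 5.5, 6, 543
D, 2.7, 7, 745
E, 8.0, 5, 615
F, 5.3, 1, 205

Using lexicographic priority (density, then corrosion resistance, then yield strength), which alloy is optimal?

First minimize density: best is 2.7, kept {A, D}.
Then maximize corrosion resistance: best is 7, kept {A, D}.
Then maximize yield strength: best is 745, kept {D}.

D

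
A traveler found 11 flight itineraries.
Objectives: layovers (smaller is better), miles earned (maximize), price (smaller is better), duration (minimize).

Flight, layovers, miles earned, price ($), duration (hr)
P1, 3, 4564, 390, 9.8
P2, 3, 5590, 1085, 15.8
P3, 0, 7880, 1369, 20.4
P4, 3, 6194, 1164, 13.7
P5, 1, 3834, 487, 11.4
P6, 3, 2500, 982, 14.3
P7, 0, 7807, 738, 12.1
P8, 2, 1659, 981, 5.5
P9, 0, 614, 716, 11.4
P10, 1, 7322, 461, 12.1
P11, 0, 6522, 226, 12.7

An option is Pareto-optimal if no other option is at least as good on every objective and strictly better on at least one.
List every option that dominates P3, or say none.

none

P1: worse on layovers (3 vs 0).
P2: worse on layovers (3 vs 0).
P4: worse on layovers (3 vs 0).
P5: worse on layovers (1 vs 0).
P6: worse on layovers (3 vs 0).
P7: worse on miles earned (7807 vs 7880).
P8: worse on layovers (2 vs 0).
P9: worse on miles earned (614 vs 7880).
P10: worse on layovers (1 vs 0).
P11: worse on miles earned (6522 vs 7880).
No option dominates P3.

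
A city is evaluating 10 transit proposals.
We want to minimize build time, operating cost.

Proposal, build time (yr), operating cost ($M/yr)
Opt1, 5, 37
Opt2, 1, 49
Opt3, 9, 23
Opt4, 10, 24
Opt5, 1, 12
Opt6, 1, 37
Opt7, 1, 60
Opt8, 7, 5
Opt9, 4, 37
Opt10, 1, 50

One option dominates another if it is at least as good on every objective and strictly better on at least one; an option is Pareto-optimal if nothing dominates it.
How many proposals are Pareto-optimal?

2

Opt1: dominated by Opt5 (build time 1≤5, operating cost 12≤37).
Opt2: dominated by Opt5 (build time 1≤1, operating cost 12≤49).
Opt3: dominated by Opt5 (build time 1≤9, operating cost 12≤23).
Opt4: dominated by Opt3 (build time 9≤10, operating cost 23≤24).
Opt5: not dominated.
Opt6: dominated by Opt5 (build time 1≤1, operating cost 12≤37).
Opt7: dominated by Opt2 (build time 1≤1, operating cost 49≤60).
Opt8: not dominated (best operating cost).
Opt9: dominated by Opt5 (build time 1≤4, operating cost 12≤37).
Opt10: dominated by Opt2 (build time 1≤1, operating cost 49≤50).
Pareto-optimal: Opt5, Opt8 → 2.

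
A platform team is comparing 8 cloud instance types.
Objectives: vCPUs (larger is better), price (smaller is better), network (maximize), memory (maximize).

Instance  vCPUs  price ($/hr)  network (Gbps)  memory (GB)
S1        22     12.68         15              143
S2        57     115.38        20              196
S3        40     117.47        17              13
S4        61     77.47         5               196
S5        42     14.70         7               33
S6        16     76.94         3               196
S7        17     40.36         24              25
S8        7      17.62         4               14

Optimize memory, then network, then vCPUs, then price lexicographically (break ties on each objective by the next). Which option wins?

S2

First maximize memory: best is 196, kept {S2, S4, S6}.
Then maximize network: best is 20, kept {S2}.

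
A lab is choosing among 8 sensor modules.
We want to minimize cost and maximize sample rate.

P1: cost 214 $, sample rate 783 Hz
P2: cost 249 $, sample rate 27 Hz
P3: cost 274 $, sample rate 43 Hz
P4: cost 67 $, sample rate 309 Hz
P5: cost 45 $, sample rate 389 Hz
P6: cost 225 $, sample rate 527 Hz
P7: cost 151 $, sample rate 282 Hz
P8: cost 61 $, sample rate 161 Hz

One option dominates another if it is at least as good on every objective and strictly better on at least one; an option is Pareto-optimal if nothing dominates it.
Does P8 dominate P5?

No

P8 vs P5: P8 is worse on cost (61 vs 45), so it does not dominate P5.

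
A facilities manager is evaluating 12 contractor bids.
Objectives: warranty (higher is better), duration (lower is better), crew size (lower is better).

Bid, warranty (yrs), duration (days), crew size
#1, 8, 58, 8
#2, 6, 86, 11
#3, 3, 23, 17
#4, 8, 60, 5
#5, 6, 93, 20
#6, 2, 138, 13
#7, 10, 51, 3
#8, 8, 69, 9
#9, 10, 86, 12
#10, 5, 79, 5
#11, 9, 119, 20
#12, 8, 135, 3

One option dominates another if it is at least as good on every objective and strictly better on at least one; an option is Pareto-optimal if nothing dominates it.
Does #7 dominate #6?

Yes

#7 vs #6: warranty 10≥2, duration 51≤138, crew size 3≤13 — #7 is at least as good on every objective with at least one strict improvement.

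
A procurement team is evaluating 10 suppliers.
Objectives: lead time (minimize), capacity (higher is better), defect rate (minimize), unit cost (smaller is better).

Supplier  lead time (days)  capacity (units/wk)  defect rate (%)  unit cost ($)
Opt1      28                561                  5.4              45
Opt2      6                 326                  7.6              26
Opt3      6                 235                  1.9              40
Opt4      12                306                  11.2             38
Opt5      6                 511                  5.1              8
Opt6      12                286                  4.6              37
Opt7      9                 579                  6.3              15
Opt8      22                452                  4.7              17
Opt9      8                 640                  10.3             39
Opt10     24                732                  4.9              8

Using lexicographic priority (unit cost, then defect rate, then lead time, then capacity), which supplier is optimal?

First minimize unit cost: best is 8, kept {Opt5, Opt10}.
Then minimize defect rate: best is 4.9, kept {Opt10}.

Opt10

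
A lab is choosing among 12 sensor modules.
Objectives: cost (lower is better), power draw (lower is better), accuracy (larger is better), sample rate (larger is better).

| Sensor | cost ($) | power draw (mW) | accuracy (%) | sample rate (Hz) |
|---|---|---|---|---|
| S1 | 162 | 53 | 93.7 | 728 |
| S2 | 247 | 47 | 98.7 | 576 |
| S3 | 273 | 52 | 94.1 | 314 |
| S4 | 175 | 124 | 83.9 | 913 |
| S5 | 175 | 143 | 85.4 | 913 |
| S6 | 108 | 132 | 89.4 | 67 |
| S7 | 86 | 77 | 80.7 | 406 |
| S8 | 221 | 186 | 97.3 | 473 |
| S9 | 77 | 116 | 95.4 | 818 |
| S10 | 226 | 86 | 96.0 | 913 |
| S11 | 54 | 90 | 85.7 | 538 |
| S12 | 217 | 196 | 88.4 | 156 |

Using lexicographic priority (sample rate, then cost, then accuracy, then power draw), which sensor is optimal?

First maximize sample rate: best is 913, kept {S4, S5, S10}.
Then minimize cost: best is 175, kept {S4, S5}.
Then maximize accuracy: best is 85.4, kept {S5}.

S5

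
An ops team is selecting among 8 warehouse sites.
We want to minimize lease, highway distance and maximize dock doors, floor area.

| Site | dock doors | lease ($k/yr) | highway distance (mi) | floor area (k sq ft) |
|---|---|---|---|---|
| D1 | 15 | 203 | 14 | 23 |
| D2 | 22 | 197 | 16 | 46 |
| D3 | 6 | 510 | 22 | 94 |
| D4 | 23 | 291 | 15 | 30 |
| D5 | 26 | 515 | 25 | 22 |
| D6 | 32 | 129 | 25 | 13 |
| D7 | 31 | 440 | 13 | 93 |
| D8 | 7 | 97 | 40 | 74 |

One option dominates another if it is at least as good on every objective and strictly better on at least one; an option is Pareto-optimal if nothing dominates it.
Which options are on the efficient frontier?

D1: not dominated.
D2: not dominated.
D3: not dominated (best floor area).
D4: not dominated.
D5: dominated by D7 (dock doors 31≥26, lease 440≤515, highway distance 13≤25, floor area 93≥22).
D6: not dominated (best dock doors).
D7: not dominated (best highway distance).
D8: not dominated (best lease).

D1, D2, D3, D4, D6, D7, D8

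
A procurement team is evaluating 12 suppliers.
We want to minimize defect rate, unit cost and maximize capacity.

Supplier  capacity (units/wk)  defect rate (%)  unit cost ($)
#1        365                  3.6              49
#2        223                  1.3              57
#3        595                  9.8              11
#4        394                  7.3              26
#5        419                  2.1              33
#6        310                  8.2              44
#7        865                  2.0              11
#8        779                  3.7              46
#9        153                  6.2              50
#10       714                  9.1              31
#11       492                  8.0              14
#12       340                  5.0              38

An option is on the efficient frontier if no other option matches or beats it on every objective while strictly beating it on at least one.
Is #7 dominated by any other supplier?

No

#1: worse on capacity (365 vs 865).
#2: worse on capacity (223 vs 865).
#3: worse on capacity (595 vs 865).
#4: worse on capacity (394 vs 865).
#5: worse on capacity (419 vs 865).
#6: worse on capacity (310 vs 865).
#8: worse on capacity (779 vs 865).
#9: worse on capacity (153 vs 865).
#10: worse on capacity (714 vs 865).
#11: worse on capacity (492 vs 865).
#12: worse on capacity (340 vs 865).
No option is at least as good as #7 on every objective and strictly better on one.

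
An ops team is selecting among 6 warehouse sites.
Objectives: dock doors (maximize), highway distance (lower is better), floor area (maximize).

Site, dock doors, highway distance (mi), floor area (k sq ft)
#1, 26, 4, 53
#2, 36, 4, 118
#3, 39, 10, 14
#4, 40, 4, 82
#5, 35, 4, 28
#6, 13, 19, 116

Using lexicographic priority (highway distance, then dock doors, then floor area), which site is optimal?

First minimize highway distance: best is 4, kept {#1, #2, #4, #5}.
Then maximize dock doors: best is 40, kept {#4}.

#4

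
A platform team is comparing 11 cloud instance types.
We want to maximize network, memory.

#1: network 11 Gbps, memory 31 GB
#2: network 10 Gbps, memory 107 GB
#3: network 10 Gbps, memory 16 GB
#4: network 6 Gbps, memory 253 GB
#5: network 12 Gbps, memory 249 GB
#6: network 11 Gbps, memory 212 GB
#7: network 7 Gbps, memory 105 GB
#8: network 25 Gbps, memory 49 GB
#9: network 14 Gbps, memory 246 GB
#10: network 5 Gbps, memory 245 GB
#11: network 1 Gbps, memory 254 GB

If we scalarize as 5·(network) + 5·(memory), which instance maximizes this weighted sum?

#5

#1: 5·11 + 5·31 = 210
#2: 5·10 + 5·107 = 585
#3: 5·10 + 5·16 = 130
#4: 5·6 + 5·253 = 1295
#5: 5·12 + 5·249 = 1305
#6: 5·11 + 5·212 = 1115
#7: 5·7 + 5·105 = 560
#8: 5·25 + 5·49 = 370
#9: 5·14 + 5·246 = 1300
#10: 5·5 + 5·245 = 1250
#11: 5·1 + 5·254 = 1275
Highest: #5 at 1305.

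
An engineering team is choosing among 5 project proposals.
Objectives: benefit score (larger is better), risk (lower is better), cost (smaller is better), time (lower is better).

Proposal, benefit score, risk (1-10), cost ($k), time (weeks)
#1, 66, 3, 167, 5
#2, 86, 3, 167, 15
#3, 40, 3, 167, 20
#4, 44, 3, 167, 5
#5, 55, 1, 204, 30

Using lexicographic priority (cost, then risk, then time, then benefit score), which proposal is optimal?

First minimize cost: best is 167, kept {#1, #2, #3, #4}.
Then minimize risk: best is 3, kept {#1, #2, #3, #4}.
Then minimize time: best is 5, kept {#1, #4}.
Then maximize benefit score: best is 66, kept {#1}.

#1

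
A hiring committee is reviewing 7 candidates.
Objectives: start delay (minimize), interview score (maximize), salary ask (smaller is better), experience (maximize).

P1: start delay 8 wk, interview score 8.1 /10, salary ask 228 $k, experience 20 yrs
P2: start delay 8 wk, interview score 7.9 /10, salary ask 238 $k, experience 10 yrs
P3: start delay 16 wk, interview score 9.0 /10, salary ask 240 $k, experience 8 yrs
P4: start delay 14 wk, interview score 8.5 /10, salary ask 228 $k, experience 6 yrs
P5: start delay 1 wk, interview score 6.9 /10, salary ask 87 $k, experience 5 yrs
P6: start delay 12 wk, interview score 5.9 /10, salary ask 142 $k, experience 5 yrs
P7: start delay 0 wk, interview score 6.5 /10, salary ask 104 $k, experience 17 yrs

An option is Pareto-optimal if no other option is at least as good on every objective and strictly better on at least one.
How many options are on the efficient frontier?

5

P1: not dominated (best experience).
P2: dominated by P1 (start delay 8≤8, interview score 8.1≥7.9, salary ask 228≤238, experience 20≥10).
P3: not dominated (best interview score).
P4: not dominated.
P5: not dominated (best salary ask).
P6: dominated by P5 (start delay 1≤12, interview score 6.9≥5.9, salary ask 87≤142, experience 5≥5).
P7: not dominated (best start delay).
Pareto-optimal: P1, P3, P4, P5, P7 → 5.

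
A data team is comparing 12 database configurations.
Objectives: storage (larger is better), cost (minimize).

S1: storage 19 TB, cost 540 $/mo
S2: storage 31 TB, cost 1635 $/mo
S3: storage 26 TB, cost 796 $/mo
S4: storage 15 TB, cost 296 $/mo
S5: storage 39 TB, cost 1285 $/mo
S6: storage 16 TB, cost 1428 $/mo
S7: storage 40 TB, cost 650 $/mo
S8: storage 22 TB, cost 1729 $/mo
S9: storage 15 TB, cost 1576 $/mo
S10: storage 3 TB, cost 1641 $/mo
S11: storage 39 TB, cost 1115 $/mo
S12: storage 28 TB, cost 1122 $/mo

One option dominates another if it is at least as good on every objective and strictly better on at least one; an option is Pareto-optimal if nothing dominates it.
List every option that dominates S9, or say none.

S1: storage 19≥15, cost 540≤1576 — dominates S9.
S3: storage 26≥15, cost 796≤1576 — dominates S9.
S4: storage 15≥15, cost 296≤1576 — dominates S9.
S5: storage 39≥15, cost 1285≤1576 — dominates S9.
S6: storage 16≥15, cost 1428≤1576 — dominates S9.
S7: storage 40≥15, cost 650≤1576 — dominates S9.
S11: storage 39≥15, cost 1115≤1576 — dominates S9.
S12: storage 28≥15, cost 1122≤1576 — dominates S9.
Others (S2, S8, S10) are each worse than S9 on at least one objective.

S1, S3, S4, S5, S6, S7, S11, S12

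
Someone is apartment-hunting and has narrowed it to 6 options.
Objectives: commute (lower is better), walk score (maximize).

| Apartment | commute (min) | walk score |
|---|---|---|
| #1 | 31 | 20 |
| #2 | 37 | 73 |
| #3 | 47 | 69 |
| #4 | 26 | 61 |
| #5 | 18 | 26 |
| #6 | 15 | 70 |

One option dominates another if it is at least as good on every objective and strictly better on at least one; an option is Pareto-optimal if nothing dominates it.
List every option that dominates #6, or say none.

none

#1: worse on commute (31 vs 15).
#2: worse on commute (37 vs 15).
#3: worse on commute (47 vs 15).
#4: worse on commute (26 vs 15).
#5: worse on commute (18 vs 15).
No option dominates #6.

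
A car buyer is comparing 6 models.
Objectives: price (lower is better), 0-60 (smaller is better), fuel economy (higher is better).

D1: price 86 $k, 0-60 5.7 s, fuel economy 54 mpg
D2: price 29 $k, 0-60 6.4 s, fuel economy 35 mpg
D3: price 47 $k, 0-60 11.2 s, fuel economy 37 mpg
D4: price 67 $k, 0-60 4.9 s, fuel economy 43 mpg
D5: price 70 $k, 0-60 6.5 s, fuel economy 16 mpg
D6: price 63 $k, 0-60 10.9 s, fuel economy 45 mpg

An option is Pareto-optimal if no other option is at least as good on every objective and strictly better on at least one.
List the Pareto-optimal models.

D1, D2, D3, D4, D6

D1: not dominated (best fuel economy).
D2: not dominated (best price).
D3: not dominated.
D4: not dominated (best 0-60).
D5: dominated by D2 (price 29≤70, 0-60 6.4≤6.5, fuel economy 35≥16).
D6: not dominated.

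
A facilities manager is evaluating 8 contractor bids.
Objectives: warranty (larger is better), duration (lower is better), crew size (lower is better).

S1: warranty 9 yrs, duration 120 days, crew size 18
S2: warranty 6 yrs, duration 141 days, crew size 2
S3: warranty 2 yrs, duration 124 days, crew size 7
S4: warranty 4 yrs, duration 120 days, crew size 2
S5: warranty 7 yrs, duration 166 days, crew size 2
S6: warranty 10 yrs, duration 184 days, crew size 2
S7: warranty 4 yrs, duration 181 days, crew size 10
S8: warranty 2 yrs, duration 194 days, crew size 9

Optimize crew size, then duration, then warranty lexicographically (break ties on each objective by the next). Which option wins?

First minimize crew size: best is 2, kept {S2, S4, S5, S6}.
Then minimize duration: best is 120, kept {S4}.

S4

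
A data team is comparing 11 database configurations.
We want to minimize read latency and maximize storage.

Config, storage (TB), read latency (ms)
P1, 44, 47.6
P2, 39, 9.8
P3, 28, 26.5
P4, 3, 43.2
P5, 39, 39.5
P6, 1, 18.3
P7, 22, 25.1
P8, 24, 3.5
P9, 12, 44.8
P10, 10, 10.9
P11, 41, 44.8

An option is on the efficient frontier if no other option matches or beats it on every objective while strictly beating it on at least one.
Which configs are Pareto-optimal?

P1, P2, P8, P11

P1: not dominated (best storage).
P2: not dominated.
P3: dominated by P2 (storage 39≥28, read latency 9.8≤26.5).
P4: dominated by P2 (storage 39≥3, read latency 9.8≤43.2).
P5: dominated by P2 (storage 39≥39, read latency 9.8≤39.5).
P6: dominated by P2 (storage 39≥1, read latency 9.8≤18.3).
P7: dominated by P2 (storage 39≥22, read latency 9.8≤25.1).
P8: not dominated (best read latency).
P9: dominated by P2 (storage 39≥12, read latency 9.8≤44.8).
P10: dominated by P2 (storage 39≥10, read latency 9.8≤10.9).
P11: not dominated.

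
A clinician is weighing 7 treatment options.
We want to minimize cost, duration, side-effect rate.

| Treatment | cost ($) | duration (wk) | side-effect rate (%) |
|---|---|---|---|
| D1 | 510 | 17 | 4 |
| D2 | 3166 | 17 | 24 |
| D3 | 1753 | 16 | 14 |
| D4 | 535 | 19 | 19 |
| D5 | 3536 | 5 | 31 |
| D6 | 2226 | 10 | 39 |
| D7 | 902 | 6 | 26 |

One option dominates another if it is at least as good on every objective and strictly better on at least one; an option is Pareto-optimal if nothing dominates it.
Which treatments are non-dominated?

D1: not dominated (best cost).
D2: dominated by D1 (cost 510≤3166, duration 17≤17, side-effect rate 4≤24).
D3: not dominated.
D4: dominated by D1 (cost 510≤535, duration 17≤19, side-effect rate 4≤19).
D5: not dominated (best duration).
D6: dominated by D7 (cost 902≤2226, duration 6≤10, side-effect rate 26≤39).
D7: not dominated.

D1, D3, D5, D7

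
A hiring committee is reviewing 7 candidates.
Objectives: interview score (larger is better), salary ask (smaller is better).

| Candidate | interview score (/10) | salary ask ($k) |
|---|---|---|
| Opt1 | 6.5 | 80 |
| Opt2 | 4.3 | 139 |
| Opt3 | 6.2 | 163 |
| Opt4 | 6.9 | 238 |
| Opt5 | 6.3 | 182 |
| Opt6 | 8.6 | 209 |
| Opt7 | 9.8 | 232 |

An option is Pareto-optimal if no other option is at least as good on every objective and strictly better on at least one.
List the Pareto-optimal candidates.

Opt1: not dominated (best salary ask).
Opt2: dominated by Opt1 (interview score 6.5≥4.3, salary ask 80≤139).
Opt3: dominated by Opt1 (interview score 6.5≥6.2, salary ask 80≤163).
Opt4: dominated by Opt6 (interview score 8.6≥6.9, salary ask 209≤238).
Opt5: dominated by Opt1 (interview score 6.5≥6.3, salary ask 80≤182).
Opt6: not dominated.
Opt7: not dominated (best interview score).

Opt1, Opt6, Opt7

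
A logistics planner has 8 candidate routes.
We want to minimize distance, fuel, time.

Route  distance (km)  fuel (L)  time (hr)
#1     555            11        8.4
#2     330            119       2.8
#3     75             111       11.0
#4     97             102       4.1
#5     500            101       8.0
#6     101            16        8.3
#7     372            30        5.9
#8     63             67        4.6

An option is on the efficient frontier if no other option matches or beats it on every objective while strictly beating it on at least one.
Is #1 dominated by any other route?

No

#2: worse on fuel (119 vs 11).
#3: worse on fuel (111 vs 11).
#4: worse on fuel (102 vs 11).
#5: worse on fuel (101 vs 11).
#6: worse on fuel (16 vs 11).
#7: worse on fuel (30 vs 11).
#8: worse on fuel (67 vs 11).
No option is at least as good as #1 on every objective and strictly better on one.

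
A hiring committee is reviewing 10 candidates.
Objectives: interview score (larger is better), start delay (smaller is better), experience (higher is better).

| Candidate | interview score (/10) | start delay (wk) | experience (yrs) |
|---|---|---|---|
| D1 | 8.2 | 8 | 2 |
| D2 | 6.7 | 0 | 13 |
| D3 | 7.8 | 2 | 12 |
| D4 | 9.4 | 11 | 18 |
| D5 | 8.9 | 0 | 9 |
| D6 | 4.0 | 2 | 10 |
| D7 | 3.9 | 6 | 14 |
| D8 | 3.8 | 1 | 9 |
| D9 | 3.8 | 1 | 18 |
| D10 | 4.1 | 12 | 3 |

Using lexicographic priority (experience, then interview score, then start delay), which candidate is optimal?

D4

First maximize experience: best is 18, kept {D4, D9}.
Then maximize interview score: best is 9.4, kept {D4}.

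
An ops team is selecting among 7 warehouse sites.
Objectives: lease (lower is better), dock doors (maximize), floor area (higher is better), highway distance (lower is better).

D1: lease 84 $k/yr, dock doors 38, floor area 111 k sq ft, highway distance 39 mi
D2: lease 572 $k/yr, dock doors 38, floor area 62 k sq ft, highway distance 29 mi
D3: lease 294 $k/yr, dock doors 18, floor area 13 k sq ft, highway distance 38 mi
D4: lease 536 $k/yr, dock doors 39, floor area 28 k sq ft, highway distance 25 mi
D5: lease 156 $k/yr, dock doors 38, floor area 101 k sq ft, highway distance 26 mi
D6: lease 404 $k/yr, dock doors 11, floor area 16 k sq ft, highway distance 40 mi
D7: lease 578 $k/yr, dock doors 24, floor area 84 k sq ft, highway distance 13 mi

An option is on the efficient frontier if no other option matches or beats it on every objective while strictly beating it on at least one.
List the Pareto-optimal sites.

D1, D4, D5, D7

D1: not dominated (best lease).
D2: dominated by D5 (lease 156≤572, dock doors 38≥38, floor area 101≥62, highway distance 26≤29).
D3: dominated by D5 (lease 156≤294, dock doors 38≥18, floor area 101≥13, highway distance 26≤38).
D4: not dominated (best dock doors).
D5: not dominated.
D6: dominated by D1 (lease 84≤404, dock doors 38≥11, floor area 111≥16, highway distance 39≤40).
D7: not dominated (best highway distance).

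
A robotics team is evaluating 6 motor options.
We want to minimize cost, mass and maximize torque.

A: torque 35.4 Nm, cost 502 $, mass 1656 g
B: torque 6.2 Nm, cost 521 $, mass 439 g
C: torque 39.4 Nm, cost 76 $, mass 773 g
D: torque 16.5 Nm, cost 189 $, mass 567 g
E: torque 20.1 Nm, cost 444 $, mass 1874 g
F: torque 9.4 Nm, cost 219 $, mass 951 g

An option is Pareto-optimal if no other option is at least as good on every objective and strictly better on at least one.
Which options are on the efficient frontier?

B, C, D

A: dominated by C (torque 39.4≥35.4, cost 76≤502, mass 773≤1656).
B: not dominated (best mass).
C: not dominated (best torque).
D: not dominated.
E: dominated by C (torque 39.4≥20.1, cost 76≤444, mass 773≤1874).
F: dominated by C (torque 39.4≥9.4, cost 76≤219, mass 773≤951).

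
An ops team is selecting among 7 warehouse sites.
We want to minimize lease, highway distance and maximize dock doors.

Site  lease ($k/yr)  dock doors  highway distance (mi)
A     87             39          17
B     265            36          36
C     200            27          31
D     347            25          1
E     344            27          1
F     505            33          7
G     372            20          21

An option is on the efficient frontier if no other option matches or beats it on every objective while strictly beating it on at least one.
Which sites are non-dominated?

A: not dominated (best lease).
B: dominated by A (lease 87≤265, dock doors 39≥36, highway distance 17≤36).
C: dominated by A (lease 87≤200, dock doors 39≥27, highway distance 17≤31).
D: dominated by E (lease 344≤347, dock doors 27≥25, highway distance 1≤1).
E: not dominated.
F: not dominated.
G: dominated by A (lease 87≤372, dock doors 39≥20, highway distance 17≤21).

A, E, F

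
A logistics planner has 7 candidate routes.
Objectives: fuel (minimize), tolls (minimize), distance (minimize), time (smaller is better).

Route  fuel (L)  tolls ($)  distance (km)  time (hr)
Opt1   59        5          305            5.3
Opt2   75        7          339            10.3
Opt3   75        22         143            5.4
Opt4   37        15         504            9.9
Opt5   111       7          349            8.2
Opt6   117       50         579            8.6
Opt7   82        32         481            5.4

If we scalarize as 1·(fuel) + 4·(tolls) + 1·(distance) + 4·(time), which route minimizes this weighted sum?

Opt3

Opt1: 1·59 + 4·5 + 1·305 + 4·5.3 = 405.2
Opt2: 1·75 + 4·7 + 1·339 + 4·10.3 = 483.2
Opt3: 1·75 + 4·22 + 1·143 + 4·5.4 = 327.6
Opt4: 1·37 + 4·15 + 1·504 + 4·9.9 = 640.6
Opt5: 1·111 + 4·7 + 1·349 + 4·8.2 = 520.8
Opt6: 1·117 + 4·50 + 1·579 + 4·8.6 = 930.4
Opt7: 1·82 + 4·32 + 1·481 + 4·5.4 = 712.6
Lowest: Opt3 at 327.6.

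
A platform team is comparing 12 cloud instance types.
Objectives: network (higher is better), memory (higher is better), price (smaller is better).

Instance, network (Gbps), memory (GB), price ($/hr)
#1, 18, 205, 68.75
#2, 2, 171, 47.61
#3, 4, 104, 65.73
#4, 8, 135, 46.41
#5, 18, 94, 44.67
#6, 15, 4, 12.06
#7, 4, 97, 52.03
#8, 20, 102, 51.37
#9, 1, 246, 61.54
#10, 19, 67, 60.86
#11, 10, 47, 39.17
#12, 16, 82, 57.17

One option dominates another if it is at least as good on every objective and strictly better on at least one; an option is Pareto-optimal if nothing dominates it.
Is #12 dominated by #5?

#5 vs #12: network 18≥16, memory 94≥82, price 44.67≤57.17 — #5 is at least as good on every objective with at least one strict improvement.

Yes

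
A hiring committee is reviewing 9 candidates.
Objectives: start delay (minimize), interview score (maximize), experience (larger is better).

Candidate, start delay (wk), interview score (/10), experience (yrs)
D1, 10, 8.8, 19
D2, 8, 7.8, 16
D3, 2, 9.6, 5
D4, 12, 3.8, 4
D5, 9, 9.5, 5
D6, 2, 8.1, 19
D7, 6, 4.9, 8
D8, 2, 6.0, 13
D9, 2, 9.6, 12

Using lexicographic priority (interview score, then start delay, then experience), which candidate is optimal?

D9

First maximize interview score: best is 9.6, kept {D3, D9}.
Then minimize start delay: best is 2, kept {D3, D9}.
Then maximize experience: best is 12, kept {D9}.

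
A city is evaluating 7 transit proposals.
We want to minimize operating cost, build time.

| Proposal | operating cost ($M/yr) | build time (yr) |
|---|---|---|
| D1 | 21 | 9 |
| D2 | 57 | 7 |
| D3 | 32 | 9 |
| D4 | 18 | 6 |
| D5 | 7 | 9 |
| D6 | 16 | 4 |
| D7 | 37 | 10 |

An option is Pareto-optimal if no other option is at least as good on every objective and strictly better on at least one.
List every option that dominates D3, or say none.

D1, D4, D5, D6

D1: operating cost 21≤32, build time 9≤9 — dominates D3.
D4: operating cost 18≤32, build time 6≤9 — dominates D3.
D5: operating cost 7≤32, build time 9≤9 — dominates D3.
D6: operating cost 16≤32, build time 4≤9 — dominates D3.
Others (D2, D7) are each worse than D3 on at least one objective.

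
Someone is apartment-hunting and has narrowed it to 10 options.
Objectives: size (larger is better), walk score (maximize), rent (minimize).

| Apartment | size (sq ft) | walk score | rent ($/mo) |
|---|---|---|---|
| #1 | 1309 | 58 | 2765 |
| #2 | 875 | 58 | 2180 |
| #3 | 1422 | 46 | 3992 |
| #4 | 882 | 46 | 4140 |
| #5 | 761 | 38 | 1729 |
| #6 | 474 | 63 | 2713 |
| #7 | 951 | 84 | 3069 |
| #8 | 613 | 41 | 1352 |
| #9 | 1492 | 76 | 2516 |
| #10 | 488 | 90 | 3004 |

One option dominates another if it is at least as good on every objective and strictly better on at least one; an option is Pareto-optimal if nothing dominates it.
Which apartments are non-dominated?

#1: dominated by #9 (size 1492≥1309, walk score 76≥58, rent 2516≤2765).
#2: not dominated.
#3: dominated by #9 (size 1492≥1422, walk score 76≥46, rent 2516≤3992).
#4: dominated by #1 (size 1309≥882, walk score 58≥46, rent 2765≤4140).
#5: not dominated.
#6: dominated by #9 (size 1492≥474, walk score 76≥63, rent 2516≤2713).
#7: not dominated.
#8: not dominated (best rent).
#9: not dominated (best size).
#10: not dominated (best walk score).

#2, #5, #7, #8, #9, #10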